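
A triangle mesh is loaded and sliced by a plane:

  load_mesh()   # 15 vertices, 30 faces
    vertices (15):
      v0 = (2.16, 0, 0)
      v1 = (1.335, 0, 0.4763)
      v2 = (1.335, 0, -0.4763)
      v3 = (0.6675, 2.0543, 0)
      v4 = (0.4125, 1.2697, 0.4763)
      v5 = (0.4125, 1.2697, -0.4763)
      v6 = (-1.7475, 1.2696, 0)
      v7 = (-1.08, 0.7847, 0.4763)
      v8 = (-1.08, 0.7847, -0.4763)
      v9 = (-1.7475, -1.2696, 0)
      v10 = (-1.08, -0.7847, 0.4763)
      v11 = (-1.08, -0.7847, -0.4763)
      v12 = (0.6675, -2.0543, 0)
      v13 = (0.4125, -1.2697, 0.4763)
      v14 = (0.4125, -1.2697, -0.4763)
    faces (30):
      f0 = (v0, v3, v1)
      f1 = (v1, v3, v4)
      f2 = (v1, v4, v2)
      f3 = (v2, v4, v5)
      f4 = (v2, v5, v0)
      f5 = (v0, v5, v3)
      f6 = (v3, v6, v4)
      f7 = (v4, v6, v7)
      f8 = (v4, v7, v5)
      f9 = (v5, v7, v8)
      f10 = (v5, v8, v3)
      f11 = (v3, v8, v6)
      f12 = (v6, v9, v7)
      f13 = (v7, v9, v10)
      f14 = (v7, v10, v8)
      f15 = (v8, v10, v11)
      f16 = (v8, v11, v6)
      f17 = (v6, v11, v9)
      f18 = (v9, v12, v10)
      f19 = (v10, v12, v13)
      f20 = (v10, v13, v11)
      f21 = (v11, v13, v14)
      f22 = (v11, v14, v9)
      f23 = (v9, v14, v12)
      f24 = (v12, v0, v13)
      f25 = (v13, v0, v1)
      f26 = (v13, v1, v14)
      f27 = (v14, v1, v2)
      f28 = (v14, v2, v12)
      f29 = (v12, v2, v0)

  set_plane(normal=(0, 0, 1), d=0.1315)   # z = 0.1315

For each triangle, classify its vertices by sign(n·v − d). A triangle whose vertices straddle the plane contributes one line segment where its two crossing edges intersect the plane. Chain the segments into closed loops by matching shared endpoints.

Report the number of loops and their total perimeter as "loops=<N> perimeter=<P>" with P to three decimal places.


loops=2 perimeter=19.204

Straddling triangles (20 of 30):
  (v0,v3,v1) [--+] → (0.851788, 1.48714, 0.1315)–(1.93223, 0, 0.1315)  len=1.8382
  (v1,v3,v4) [+-+] → (0.851788, 1.48714, 0.1315)–(0.597098, 1.83768, 0.1315)  len=0.4333
  (v1,v4,v2) [++-] → (0.746405, 0.810124, 0.1315)–(1.335, 0, 0.1315)  len=1.0014
  (v2,v4,v5) [-+-] → (0.746405, 0.810124, 0.1315)–(0.4125, 1.2697, 0.1315)  len=0.5681
  (v3,v6,v4) [--+] → (-1.15115, 1.26963, 0.1315)–(0.597098, 1.83768, 0.1315)  len=1.8382
  (v4,v6,v7) [+-+] → (-1.15115, 1.26963, 0.1315)–(-1.56321, 1.13573, 0.1315)  len=0.4333
  (v4,v7,v5) [++-] → (-0.53978, 0.960249, 0.1315)–(0.4125, 1.2697, 0.1315)  len=1.0013
  (v5,v7,v8) [-+-] → (-0.53978, 0.960249, 0.1315)–(-1.08, 0.7847, 0.1315)  len=0.5680
  (v6,v9,v7) [--+] → (-1.56321, -0.702436, 0.1315)–(-1.56321, 1.13573, 0.1315)  len=1.8382
  (v7,v9,v10) [+-+] → (-1.56321, -0.702436, 0.1315)–(-1.56321, -1.13573, 0.1315)  len=0.4333
  (v7,v10,v8) [++-] → (-1.08, -0.216645, 0.1315)–(-1.08, 0.7847, 0.1315)  len=1.0013
  (v8,v10,v11) [-+-] → (-1.08, -0.216645, 0.1315)–(-1.08, -0.7847, 0.1315)  len=0.5681
  (v9,v12,v10) [--+] → (0.185039, -1.70378, 0.1315)–(-1.56321, -1.13573, 0.1315)  len=1.8382
  (v10,v12,v13) [+-+] → (0.185039, -1.70378, 0.1315)–(0.597098, -1.83768, 0.1315)  len=0.4333
  (v10,v13,v11) [++-] → (-0.12772, -1.09415, 0.1315)–(-1.08, -0.7847, 0.1315)  len=1.0013
  (v11,v13,v14) [-+-] → (-0.12772, -1.09415, 0.1315)–(0.4125, -1.2697, 0.1315)  len=0.5680
  (v12,v0,v13) [--+] → (1.67754, -0.350547, 0.1315)–(0.597098, -1.83768, 0.1315)  len=1.8382
  (v13,v0,v1) [+-+] → (1.67754, -0.350547, 0.1315)–(1.93223, 0, 0.1315)  len=0.4333
  (v13,v1,v14) [++-] → (1.00109, -0.459576, 0.1315)–(0.4125, -1.2697, 0.1315)  len=1.0014
  (v14,v1,v2) [-+-] → (1.00109, -0.459576, 0.1315)–(1.335, 0, 0.1315)  len=0.5681

Chained into 2 loop(s):
  loop 1: 10 segments, perimeter = 11.3574
  loop 2: 10 segments, perimeter = 7.8469
Total perimeter = 19.204


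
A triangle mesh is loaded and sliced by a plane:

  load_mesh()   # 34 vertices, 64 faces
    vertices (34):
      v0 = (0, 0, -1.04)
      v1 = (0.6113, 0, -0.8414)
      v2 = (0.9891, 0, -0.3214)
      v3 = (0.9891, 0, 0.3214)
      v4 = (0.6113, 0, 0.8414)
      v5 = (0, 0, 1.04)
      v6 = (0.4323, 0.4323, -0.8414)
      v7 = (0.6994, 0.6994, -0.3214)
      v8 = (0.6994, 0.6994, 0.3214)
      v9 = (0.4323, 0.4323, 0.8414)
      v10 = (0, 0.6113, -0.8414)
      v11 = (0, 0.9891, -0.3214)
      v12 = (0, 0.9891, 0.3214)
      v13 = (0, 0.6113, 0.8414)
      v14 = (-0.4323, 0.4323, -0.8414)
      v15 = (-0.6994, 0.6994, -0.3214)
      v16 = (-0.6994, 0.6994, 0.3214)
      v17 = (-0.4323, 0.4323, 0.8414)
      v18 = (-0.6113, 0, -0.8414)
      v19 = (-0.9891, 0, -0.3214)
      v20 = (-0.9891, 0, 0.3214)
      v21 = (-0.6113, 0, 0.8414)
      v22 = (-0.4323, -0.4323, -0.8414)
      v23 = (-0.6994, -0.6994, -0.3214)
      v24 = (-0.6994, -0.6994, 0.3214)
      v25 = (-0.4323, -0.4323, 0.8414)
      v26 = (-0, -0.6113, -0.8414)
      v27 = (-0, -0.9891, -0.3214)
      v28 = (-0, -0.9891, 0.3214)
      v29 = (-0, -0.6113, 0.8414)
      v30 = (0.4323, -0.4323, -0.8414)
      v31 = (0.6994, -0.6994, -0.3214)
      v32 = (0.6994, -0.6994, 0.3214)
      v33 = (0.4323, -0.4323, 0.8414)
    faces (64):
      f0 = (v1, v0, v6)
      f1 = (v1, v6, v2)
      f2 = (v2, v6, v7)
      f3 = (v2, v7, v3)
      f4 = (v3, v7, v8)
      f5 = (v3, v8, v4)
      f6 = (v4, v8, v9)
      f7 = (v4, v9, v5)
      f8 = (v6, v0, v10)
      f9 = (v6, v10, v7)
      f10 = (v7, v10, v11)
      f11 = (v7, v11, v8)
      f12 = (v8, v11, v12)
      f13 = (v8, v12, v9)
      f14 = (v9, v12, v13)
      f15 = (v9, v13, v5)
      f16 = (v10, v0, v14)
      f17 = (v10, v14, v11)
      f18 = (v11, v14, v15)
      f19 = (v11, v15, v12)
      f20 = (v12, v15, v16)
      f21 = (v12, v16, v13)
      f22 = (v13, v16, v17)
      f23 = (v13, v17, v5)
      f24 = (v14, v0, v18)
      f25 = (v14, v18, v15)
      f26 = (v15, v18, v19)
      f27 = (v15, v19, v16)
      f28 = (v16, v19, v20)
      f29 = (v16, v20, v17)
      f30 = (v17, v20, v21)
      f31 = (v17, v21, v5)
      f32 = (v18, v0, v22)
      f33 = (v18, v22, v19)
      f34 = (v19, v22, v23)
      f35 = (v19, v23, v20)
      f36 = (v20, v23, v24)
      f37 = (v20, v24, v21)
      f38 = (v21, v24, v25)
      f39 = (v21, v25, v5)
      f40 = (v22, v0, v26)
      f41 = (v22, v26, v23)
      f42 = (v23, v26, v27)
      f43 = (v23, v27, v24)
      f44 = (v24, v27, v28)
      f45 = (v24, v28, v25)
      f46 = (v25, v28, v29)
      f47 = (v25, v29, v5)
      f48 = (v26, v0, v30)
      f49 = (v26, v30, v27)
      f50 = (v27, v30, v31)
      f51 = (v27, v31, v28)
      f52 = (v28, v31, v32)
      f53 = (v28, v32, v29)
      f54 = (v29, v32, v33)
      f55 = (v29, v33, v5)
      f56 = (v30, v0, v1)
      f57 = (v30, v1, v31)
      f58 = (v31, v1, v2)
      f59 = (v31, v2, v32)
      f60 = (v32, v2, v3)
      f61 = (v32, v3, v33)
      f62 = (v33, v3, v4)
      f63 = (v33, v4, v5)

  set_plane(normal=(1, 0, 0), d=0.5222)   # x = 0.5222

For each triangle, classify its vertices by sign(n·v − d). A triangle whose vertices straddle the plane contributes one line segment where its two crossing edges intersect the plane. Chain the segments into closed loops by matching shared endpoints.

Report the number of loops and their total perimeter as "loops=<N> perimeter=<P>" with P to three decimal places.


Straddling triangles (20 of 64):
  (v1,v0,v6) [+--] → (0.5222, 0, -0.870347)–(0.5222, 0.215184, -0.8414)  len=0.2171
  (v1,v6,v2) [+-+] → (0.5222, 0.215184, -0.8414)–(0.5222, 0.362502, -0.757442)  len=0.1696
  (v2,v6,v7) [+-+] → (0.5222, 0.362502, -0.757442)–(0.5222, 0.5222, -0.666379)  len=0.1838
  (v4,v8,v9) [++-] → (0.5222, 0.5222, 0.666379)–(0.5222, 0.215184, 0.8414)  len=0.3534
  (v4,v9,v5) [+--] → (0.5222, 0.215184, 0.8414)–(0.5222, 0, 0.870347)  len=0.2171
  (v6,v10,v7) [--+] → (0.5222, 0.677079, -0.453147)–(0.5222, 0.5222, -0.666379)  len=0.2635
  (v7,v10,v11) [+--] → (0.5222, 0.677079, -0.453147)–(0.5222, 0.772798, -0.3214)  len=0.1628
  (v7,v11,v8) [+-+] → (0.5222, 0.772798, -0.3214)–(0.5222, 0.772798, 0.15854)  len=0.4799
  (v8,v11,v12) [+--] → (0.5222, 0.772798, 0.15854)–(0.5222, 0.772798, 0.3214)  len=0.1629
  (v8,v12,v9) [+--] → (0.5222, 0.772798, 0.3214)–(0.5222, 0.5222, 0.666379)  len=0.4264
  (v27,v30,v31) [--+] → (0.5222, -0.5222, -0.666379)–(0.5222, -0.772798, -0.3214)  len=0.4264
  (v27,v31,v28) [-+-] → (0.5222, -0.772798, -0.3214)–(0.5222, -0.772798, -0.15854)  len=0.1629
  (v28,v31,v32) [-++] → (0.5222, -0.772798, -0.15854)–(0.5222, -0.772798, 0.3214)  len=0.4799
  (v28,v32,v29) [-+-] → (0.5222, -0.772798, 0.3214)–(0.5222, -0.677079, 0.453147)  len=0.1628
  (v29,v32,v33) [-+-] → (0.5222, -0.677079, 0.453147)–(0.5222, -0.5222, 0.666379)  len=0.2635
  (v30,v0,v1) [--+] → (0.5222, 0, -0.870347)–(0.5222, -0.215184, -0.8414)  len=0.2171
  (v30,v1,v31) [-++] → (0.5222, -0.215184, -0.8414)–(0.5222, -0.5222, -0.666379)  len=0.3534
  (v32,v3,v33) [++-] → (0.5222, -0.362502, 0.757442)–(0.5222, -0.5222, 0.666379)  len=0.1838
  (v33,v3,v4) [-++] → (0.5222, -0.362502, 0.757442)–(0.5222, -0.215184, 0.8414)  len=0.1696
  (v33,v4,v5) [-+-] → (0.5222, -0.215184, 0.8414)–(0.5222, 0, 0.870347)  len=0.2171

Chained into 1 loop(s):
  loop 1: 20 segments, perimeter = 5.2733
Total perimeter = 5.273

loops=1 perimeter=5.273


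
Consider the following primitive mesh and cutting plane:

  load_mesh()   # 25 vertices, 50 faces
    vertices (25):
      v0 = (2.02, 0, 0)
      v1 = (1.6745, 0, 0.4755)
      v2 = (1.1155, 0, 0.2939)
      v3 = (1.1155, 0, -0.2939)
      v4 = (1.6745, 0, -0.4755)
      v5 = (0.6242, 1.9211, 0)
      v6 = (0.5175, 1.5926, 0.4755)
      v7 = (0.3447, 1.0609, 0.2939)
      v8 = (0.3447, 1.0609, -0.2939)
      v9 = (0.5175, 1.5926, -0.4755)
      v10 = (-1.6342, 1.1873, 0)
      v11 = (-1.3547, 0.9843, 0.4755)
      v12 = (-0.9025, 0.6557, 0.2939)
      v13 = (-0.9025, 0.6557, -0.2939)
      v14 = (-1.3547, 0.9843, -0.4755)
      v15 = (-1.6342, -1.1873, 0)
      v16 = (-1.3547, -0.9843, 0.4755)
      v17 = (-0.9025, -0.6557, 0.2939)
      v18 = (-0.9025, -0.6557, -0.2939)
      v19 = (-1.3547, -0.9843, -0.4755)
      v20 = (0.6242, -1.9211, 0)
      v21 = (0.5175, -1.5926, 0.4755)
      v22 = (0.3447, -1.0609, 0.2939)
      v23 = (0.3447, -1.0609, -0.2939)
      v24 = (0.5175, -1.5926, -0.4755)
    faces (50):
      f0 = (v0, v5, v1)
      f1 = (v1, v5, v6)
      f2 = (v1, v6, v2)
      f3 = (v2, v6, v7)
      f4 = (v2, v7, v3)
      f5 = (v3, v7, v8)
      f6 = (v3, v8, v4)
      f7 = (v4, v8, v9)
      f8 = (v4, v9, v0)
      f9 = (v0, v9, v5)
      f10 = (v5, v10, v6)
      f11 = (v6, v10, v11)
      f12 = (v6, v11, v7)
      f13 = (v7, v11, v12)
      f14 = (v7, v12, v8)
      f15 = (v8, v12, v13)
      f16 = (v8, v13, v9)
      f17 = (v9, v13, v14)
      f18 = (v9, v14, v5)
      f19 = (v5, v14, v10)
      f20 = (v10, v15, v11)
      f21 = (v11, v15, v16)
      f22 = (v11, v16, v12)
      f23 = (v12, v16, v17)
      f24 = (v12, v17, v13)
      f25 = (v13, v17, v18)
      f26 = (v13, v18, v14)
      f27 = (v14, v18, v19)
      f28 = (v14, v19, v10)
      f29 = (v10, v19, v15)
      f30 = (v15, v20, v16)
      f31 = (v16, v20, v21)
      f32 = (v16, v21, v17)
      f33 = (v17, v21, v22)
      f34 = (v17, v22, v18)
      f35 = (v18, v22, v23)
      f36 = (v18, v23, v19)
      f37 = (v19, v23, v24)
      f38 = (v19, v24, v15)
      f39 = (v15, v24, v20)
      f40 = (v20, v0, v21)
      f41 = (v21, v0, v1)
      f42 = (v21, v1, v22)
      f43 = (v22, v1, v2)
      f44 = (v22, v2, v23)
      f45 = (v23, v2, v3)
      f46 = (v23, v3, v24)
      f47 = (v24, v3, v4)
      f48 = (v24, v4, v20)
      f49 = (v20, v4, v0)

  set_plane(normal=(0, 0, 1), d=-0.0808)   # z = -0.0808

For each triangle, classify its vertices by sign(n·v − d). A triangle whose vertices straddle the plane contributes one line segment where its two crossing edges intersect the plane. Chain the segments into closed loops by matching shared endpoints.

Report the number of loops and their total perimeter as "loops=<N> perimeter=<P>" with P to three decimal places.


Straddling triangles (20 of 50):
  (v2,v7,v3) [++-] → (0.836055, 0.384617, -0.0808)–(1.1155, 0, -0.0808)  len=0.4754
  (v3,v7,v8) [-+-] → (0.836055, 0.384617, -0.0808)–(0.3447, 1.0609, -0.0808)  len=0.8359
  (v4,v9,v0) [--+] → (1.76469, 0.270625, -0.0808)–(1.96129, 0, -0.0808)  len=0.3345
  (v0,v9,v5) [+-+] → (1.76469, 0.270625, -0.0808)–(0.606069, 1.86528, -0.0808)  len=1.9711
  (v7,v12,v8) [++-] → (-0.107458, 0.913999, -0.0808)–(0.3447, 1.0609, -0.0808)  len=0.4754
  (v8,v12,v13) [-+-] → (-0.107458, 0.913999, -0.0808)–(-0.9025, 0.6557, -0.0808)  len=0.8359
  (v9,v14,v5) [--+] → (0.287933, 1.76191, -0.0808)–(0.606069, 1.86528, -0.0808)  len=0.3345
  (v5,v14,v10) [+-+] → (0.287933, 1.76191, -0.0808)–(-1.58671, 1.1528, -0.0808)  len=1.9711
  (v12,v17,v13) [++-] → (-0.9025, 0.180267, -0.0808)–(-0.9025, 0.6557, -0.0808)  len=0.4754
  (v13,v17,v18) [-+-] → (-0.9025, 0.180267, -0.0808)–(-0.9025, -0.6557, -0.0808)  len=0.8360
  (v14,v19,v10) [--+] → (-1.58671, 0.818288, -0.0808)–(-1.58671, 1.1528, -0.0808)  len=0.3345
  (v10,v19,v15) [+-+] → (-1.58671, 0.818288, -0.0808)–(-1.58671, -1.1528, -0.0808)  len=1.9711
  (v17,v22,v18) [++-] → (-0.450342, -0.802601, -0.0808)–(-0.9025, -0.6557, -0.0808)  len=0.4754
  (v18,v22,v23) [-+-] → (-0.450342, -0.802601, -0.0808)–(0.3447, -1.0609, -0.0808)  len=0.8359
  (v19,v24,v15) [--+] → (-1.26857, -1.25617, -0.0808)–(-1.58671, -1.1528, -0.0808)  len=0.3345
  (v15,v24,v20) [+-+] → (-1.26857, -1.25617, -0.0808)–(0.606069, -1.86528, -0.0808)  len=1.9711
  (v22,v2,v23) [++-] → (0.624145, -0.676283, -0.0808)–(0.3447, -1.0609, -0.0808)  len=0.4754
  (v23,v2,v3) [-+-] → (0.624145, -0.676283, -0.0808)–(1.1155, 0, -0.0808)  len=0.8359
  (v24,v4,v20) [--+] → (0.802674, -1.59465, -0.0808)–(0.606069, -1.86528, -0.0808)  len=0.3345
  (v20,v4,v0) [+-+] → (0.802674, -1.59465, -0.0808)–(1.96129, 0, -0.0808)  len=1.9711

Chained into 2 loop(s):
  loop 1: 10 segments, perimeter = 6.5568
  loop 2: 10 segments, perimeter = 11.5281
Total perimeter = 18.085

loops=2 perimeter=18.085


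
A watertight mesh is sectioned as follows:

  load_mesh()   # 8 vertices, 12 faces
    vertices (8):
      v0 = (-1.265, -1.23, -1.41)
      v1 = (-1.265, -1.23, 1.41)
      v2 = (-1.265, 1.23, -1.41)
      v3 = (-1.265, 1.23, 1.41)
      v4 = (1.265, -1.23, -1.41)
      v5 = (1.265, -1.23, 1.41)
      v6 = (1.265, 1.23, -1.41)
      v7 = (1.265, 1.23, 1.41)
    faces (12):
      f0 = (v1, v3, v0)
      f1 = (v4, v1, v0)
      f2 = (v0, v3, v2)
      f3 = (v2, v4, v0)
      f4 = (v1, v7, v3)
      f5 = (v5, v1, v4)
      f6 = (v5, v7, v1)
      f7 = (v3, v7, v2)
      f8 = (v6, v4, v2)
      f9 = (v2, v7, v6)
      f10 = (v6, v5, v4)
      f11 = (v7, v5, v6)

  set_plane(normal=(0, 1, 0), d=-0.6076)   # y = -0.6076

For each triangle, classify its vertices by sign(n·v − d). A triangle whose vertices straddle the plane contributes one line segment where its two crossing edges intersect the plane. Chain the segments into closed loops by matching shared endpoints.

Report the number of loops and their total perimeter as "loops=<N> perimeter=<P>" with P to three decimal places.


loops=1 perimeter=10.700

Straddling triangles (8 of 12):
  (v1,v3,v0) [-+-] → (-1.265, -0.6076, 1.41)–(-1.265, -0.6076, -0.696517)  len=2.1065
  (v0,v3,v2) [-++] → (-1.265, -0.6076, -0.696517)–(-1.265, -0.6076, -1.41)  len=0.7135
  (v2,v4,v0) [+--] → (0.624889, -0.6076, -1.41)–(-1.265, -0.6076, -1.41)  len=1.8899
  (v1,v7,v3) [-++] → (-0.624889, -0.6076, 1.41)–(-1.265, -0.6076, 1.41)  len=0.6401
  (v5,v7,v1) [-+-] → (1.265, -0.6076, 1.41)–(-0.624889, -0.6076, 1.41)  len=1.8899
  (v6,v4,v2) [+-+] → (1.265, -0.6076, -1.41)–(0.624889, -0.6076, -1.41)  len=0.6401
  (v6,v5,v4) [+--] → (1.265, -0.6076, 0.696517)–(1.265, -0.6076, -1.41)  len=2.1065
  (v7,v5,v6) [+-+] → (1.265, -0.6076, 1.41)–(1.265, -0.6076, 0.696517)  len=0.7135

Chained into 1 loop(s):
  loop 1: 8 segments, perimeter = 10.7000
Total perimeter = 10.700


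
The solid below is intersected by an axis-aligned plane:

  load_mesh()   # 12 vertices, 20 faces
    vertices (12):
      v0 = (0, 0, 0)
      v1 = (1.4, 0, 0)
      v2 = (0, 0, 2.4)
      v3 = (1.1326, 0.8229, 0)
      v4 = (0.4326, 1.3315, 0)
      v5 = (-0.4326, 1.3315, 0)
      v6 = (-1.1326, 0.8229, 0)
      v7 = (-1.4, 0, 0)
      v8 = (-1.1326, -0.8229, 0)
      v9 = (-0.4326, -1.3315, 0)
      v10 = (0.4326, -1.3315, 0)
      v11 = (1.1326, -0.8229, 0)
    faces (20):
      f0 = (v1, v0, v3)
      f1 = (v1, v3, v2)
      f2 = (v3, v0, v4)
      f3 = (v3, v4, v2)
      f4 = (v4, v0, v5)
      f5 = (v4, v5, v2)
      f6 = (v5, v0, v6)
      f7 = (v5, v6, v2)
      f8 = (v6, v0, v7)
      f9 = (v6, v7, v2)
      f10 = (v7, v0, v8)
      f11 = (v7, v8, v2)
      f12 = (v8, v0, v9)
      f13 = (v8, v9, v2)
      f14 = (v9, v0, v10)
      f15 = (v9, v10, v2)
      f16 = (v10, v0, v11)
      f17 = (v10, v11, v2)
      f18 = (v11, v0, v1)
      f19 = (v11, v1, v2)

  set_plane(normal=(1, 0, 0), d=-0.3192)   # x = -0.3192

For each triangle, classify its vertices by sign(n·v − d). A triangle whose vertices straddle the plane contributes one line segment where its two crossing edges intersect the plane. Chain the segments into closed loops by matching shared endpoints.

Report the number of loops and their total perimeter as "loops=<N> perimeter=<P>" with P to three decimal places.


Straddling triangles (12 of 20):
  (v4,v0,v5) [++-] → (-0.3192, 0.982466, 0)–(-0.3192, 1.3315, 0)  len=0.3490
  (v4,v5,v2) [+-+] → (-0.3192, 1.3315, 0)–(-0.3192, 0.982466, 0.629126)  len=0.7195
  (v5,v0,v6) [-+-] → (-0.3192, 0.982466, 0)–(-0.3192, 0.231917, 0)  len=0.7505
  (v5,v6,v2) [--+] → (-0.3192, 0.231917, 1.72361)–(-0.3192, 0.982466, 0.629126)  len=1.3271
  (v6,v0,v7) [-+-] → (-0.3192, 0.231917, 0)–(-0.3192, 0, 0)  len=0.2319
  (v6,v7,v2) [--+] → (-0.3192, 0, 1.8528)–(-0.3192, 0.231917, 1.72361)  len=0.2655
  (v7,v0,v8) [-+-] → (-0.3192, 0, 0)–(-0.3192, -0.231917, 0)  len=0.2319
  (v7,v8,v2) [--+] → (-0.3192, -0.231917, 1.72361)–(-0.3192, 0, 1.8528)  len=0.2655
  (v8,v0,v9) [-+-] → (-0.3192, -0.231917, 0)–(-0.3192, -0.982466, 0)  len=0.7505
  (v8,v9,v2) [--+] → (-0.3192, -0.982466, 0.629126)–(-0.3192, -0.231917, 1.72361)  len=1.3271
  (v9,v0,v10) [-++] → (-0.3192, -0.982466, 0)–(-0.3192, -1.3315, 0)  len=0.3490
  (v9,v10,v2) [-++] → (-0.3192, -1.3315, 0)–(-0.3192, -0.982466, 0.629126)  len=0.7195

Chained into 1 loop(s):
  loop 1: 12 segments, perimeter = 7.2871
Total perimeter = 7.287

loops=1 perimeter=7.287


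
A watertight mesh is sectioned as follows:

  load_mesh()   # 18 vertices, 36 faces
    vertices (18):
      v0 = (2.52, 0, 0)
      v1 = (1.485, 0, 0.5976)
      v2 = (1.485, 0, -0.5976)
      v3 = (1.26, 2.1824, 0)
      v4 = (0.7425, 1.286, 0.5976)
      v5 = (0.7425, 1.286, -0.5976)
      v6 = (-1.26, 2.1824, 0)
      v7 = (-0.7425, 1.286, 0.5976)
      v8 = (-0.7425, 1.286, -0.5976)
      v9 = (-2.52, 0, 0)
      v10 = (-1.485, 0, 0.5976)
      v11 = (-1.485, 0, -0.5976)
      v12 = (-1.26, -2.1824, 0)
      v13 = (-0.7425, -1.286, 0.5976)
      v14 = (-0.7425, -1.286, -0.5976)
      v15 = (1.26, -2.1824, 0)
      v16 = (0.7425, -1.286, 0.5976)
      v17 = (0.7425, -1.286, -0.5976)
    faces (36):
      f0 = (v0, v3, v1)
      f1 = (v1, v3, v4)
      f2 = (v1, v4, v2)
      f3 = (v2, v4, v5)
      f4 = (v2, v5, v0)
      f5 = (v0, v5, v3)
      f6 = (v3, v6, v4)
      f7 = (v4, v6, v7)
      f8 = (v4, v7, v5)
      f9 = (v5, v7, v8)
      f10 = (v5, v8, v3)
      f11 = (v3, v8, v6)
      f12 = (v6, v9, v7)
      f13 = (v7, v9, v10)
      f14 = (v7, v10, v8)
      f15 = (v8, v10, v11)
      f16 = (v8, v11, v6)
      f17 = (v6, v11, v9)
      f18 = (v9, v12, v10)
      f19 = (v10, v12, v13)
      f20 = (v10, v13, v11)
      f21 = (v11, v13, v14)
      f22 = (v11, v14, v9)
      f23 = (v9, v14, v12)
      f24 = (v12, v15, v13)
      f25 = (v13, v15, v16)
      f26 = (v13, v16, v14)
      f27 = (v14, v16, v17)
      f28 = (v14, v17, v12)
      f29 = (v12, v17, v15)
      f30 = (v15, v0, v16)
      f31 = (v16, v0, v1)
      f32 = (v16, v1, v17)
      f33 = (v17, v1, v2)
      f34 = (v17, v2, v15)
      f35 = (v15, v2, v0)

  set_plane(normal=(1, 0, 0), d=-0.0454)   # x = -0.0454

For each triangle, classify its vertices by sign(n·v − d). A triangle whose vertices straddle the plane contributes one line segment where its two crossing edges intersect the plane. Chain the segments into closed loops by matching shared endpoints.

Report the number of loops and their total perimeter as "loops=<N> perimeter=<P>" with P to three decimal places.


loops=2 perimeter=6.700

Straddling triangles (12 of 36):
  (v3,v6,v4) [+-+] → (-0.0454, 2.1824, 0)–(-0.0454, 1.6387, 0.362469)  len=0.6535
  (v4,v6,v7) [+--] → (-0.0454, 1.6387, 0.362469)–(-0.0454, 1.286, 0.5976)  len=0.4239
  (v4,v7,v5) [+-+] → (-0.0454, 1.286, 0.5976)–(-0.0454, 1.286, 0.0365401)  len=0.5611
  (v5,v7,v8) [+--] → (-0.0454, 1.286, 0.0365401)–(-0.0454, 1.286, -0.5976)  len=0.6341
  (v5,v8,v3) [+-+] → (-0.0454, 1.286, -0.5976)–(-0.0454, 1.59805, -0.389567)  len=0.3750
  (v3,v8,v6) [+--] → (-0.0454, 1.59805, -0.389567)–(-0.0454, 2.1824, 0)  len=0.7023
  (v12,v15,v13) [-+-] → (-0.0454, -2.1824, 0)–(-0.0454, -1.59805, 0.389567)  len=0.7023
  (v13,v15,v16) [-++] → (-0.0454, -1.59805, 0.389567)–(-0.0454, -1.286, 0.5976)  len=0.3750
  (v13,v16,v14) [-+-] → (-0.0454, -1.286, 0.5976)–(-0.0454, -1.286, -0.0365401)  len=0.6341
  (v14,v16,v17) [-++] → (-0.0454, -1.286, -0.0365401)–(-0.0454, -1.286, -0.5976)  len=0.5611
  (v14,v17,v12) [-+-] → (-0.0454, -1.286, -0.5976)–(-0.0454, -1.6387, -0.362469)  len=0.4239
  (v12,v17,v15) [-++] → (-0.0454, -1.6387, -0.362469)–(-0.0454, -2.1824, 0)  len=0.6535

Chained into 2 loop(s):
  loop 1: 6 segments, perimeter = 3.3499
  loop 2: 6 segments, perimeter = 3.3499
Total perimeter = 6.700


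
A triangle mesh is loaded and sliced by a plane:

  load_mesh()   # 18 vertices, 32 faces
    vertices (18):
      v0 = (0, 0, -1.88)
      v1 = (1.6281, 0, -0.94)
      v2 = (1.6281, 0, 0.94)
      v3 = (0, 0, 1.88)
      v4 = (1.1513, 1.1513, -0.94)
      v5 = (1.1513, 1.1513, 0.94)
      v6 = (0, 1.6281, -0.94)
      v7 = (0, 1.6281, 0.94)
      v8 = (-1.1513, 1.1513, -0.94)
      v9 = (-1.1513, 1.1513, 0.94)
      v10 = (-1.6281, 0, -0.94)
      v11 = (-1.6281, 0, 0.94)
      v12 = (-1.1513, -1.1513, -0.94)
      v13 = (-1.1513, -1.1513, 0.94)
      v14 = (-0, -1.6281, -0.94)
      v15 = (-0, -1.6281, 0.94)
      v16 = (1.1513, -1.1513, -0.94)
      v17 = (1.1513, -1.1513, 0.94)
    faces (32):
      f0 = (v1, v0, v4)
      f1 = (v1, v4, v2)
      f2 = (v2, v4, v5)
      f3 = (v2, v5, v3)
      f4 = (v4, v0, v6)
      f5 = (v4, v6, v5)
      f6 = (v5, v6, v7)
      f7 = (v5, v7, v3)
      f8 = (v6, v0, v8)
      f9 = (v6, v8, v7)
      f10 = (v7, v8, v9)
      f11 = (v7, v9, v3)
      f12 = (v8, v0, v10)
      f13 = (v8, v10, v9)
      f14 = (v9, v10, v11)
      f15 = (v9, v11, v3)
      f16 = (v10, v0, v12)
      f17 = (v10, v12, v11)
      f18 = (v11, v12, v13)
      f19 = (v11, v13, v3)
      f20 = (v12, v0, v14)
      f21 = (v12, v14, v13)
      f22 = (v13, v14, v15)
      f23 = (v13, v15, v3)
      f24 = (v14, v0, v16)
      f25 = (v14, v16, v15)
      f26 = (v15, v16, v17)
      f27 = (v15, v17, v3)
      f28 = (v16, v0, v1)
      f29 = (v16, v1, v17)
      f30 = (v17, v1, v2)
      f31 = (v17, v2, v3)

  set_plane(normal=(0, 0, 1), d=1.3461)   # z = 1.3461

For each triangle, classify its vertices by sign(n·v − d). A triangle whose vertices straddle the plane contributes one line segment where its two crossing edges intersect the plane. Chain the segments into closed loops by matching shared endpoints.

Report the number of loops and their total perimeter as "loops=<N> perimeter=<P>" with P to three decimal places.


loops=1 perimeter=5.662

Straddling triangles (8 of 32):
  (v2,v5,v3) [--+] → (0.653914, 0.653914, 1.3461)–(0.924726, 0, 1.3461)  len=0.7078
  (v5,v7,v3) [--+] → (0, 0.924726, 1.3461)–(0.653914, 0.653914, 1.3461)  len=0.7078
  (v7,v9,v3) [--+] → (-0.653914, 0.653914, 1.3461)–(0, 0.924726, 1.3461)  len=0.7078
  (v9,v11,v3) [--+] → (-0.924726, 0, 1.3461)–(-0.653914, 0.653914, 1.3461)  len=0.7078
  (v11,v13,v3) [--+] → (-0.653914, -0.653914, 1.3461)–(-0.924726, 0, 1.3461)  len=0.7078
  (v13,v15,v3) [--+] → (0, -0.924726, 1.3461)–(-0.653914, -0.653914, 1.3461)  len=0.7078
  (v15,v17,v3) [--+] → (0.653914, -0.653914, 1.3461)–(0, -0.924726, 1.3461)  len=0.7078
  (v17,v2,v3) [--+] → (0.924726, 0, 1.3461)–(0.653914, -0.653914, 1.3461)  len=0.7078

Chained into 1 loop(s):
  loop 1: 8 segments, perimeter = 5.6622
Total perimeter = 5.662


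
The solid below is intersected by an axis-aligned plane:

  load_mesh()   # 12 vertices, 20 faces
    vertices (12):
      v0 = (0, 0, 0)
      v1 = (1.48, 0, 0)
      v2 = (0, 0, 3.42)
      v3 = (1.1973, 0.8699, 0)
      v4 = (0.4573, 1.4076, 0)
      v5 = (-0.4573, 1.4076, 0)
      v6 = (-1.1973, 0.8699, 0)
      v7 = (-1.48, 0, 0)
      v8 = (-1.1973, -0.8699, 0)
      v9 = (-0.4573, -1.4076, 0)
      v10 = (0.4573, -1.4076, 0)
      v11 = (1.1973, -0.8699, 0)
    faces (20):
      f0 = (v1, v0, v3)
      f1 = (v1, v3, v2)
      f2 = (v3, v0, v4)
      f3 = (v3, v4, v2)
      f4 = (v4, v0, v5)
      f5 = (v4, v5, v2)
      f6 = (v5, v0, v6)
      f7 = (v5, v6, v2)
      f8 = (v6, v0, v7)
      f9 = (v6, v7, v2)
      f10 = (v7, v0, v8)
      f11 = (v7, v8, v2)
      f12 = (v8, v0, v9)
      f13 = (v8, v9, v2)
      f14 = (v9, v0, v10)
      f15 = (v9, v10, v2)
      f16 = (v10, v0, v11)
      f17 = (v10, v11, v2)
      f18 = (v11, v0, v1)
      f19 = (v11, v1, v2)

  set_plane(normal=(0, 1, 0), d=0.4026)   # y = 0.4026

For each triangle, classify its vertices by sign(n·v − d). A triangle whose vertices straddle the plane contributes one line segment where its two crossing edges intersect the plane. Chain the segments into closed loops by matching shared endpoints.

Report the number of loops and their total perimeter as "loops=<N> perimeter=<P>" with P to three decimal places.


loops=1 perimeter=8.440

Straddling triangles (10 of 20):
  (v1,v0,v3) [--+] → (0.554125, 0.4026, 0)–(1.34916, 0.4026, 0)  len=0.7950
  (v1,v3,v2) [-+-] → (1.34916, 0.4026, 0)–(0.554125, 0.4026, 1.83718)  len=2.0018
  (v3,v0,v4) [+-+] → (0.554125, 0.4026, 0)–(0.130796, 0.4026, 0)  len=0.4233
  (v3,v4,v2) [++-] → (0.130796, 0.4026, 2.44182)–(0.554125, 0.4026, 1.83718)  len=0.7381
  (v4,v0,v5) [+-+] → (0.130796, 0.4026, 0)–(-0.130796, 0.4026, 0)  len=0.2616
  (v4,v5,v2) [++-] → (-0.130796, 0.4026, 2.44182)–(0.130796, 0.4026, 2.44182)  len=0.2616
  (v5,v0,v6) [+-+] → (-0.130796, 0.4026, 0)–(-0.554125, 0.4026, 0)  len=0.4233
  (v5,v6,v2) [++-] → (-0.554125, 0.4026, 1.83718)–(-0.130796, 0.4026, 2.44182)  len=0.7381
  (v6,v0,v7) [+--] → (-0.554125, 0.4026, 0)–(-1.34916, 0.4026, 0)  len=0.7950
  (v6,v7,v2) [+--] → (-1.34916, 0.4026, 0)–(-0.554125, 0.4026, 1.83718)  len=2.0018

Chained into 1 loop(s):
  loop 1: 10 segments, perimeter = 8.4398
Total perimeter = 8.440


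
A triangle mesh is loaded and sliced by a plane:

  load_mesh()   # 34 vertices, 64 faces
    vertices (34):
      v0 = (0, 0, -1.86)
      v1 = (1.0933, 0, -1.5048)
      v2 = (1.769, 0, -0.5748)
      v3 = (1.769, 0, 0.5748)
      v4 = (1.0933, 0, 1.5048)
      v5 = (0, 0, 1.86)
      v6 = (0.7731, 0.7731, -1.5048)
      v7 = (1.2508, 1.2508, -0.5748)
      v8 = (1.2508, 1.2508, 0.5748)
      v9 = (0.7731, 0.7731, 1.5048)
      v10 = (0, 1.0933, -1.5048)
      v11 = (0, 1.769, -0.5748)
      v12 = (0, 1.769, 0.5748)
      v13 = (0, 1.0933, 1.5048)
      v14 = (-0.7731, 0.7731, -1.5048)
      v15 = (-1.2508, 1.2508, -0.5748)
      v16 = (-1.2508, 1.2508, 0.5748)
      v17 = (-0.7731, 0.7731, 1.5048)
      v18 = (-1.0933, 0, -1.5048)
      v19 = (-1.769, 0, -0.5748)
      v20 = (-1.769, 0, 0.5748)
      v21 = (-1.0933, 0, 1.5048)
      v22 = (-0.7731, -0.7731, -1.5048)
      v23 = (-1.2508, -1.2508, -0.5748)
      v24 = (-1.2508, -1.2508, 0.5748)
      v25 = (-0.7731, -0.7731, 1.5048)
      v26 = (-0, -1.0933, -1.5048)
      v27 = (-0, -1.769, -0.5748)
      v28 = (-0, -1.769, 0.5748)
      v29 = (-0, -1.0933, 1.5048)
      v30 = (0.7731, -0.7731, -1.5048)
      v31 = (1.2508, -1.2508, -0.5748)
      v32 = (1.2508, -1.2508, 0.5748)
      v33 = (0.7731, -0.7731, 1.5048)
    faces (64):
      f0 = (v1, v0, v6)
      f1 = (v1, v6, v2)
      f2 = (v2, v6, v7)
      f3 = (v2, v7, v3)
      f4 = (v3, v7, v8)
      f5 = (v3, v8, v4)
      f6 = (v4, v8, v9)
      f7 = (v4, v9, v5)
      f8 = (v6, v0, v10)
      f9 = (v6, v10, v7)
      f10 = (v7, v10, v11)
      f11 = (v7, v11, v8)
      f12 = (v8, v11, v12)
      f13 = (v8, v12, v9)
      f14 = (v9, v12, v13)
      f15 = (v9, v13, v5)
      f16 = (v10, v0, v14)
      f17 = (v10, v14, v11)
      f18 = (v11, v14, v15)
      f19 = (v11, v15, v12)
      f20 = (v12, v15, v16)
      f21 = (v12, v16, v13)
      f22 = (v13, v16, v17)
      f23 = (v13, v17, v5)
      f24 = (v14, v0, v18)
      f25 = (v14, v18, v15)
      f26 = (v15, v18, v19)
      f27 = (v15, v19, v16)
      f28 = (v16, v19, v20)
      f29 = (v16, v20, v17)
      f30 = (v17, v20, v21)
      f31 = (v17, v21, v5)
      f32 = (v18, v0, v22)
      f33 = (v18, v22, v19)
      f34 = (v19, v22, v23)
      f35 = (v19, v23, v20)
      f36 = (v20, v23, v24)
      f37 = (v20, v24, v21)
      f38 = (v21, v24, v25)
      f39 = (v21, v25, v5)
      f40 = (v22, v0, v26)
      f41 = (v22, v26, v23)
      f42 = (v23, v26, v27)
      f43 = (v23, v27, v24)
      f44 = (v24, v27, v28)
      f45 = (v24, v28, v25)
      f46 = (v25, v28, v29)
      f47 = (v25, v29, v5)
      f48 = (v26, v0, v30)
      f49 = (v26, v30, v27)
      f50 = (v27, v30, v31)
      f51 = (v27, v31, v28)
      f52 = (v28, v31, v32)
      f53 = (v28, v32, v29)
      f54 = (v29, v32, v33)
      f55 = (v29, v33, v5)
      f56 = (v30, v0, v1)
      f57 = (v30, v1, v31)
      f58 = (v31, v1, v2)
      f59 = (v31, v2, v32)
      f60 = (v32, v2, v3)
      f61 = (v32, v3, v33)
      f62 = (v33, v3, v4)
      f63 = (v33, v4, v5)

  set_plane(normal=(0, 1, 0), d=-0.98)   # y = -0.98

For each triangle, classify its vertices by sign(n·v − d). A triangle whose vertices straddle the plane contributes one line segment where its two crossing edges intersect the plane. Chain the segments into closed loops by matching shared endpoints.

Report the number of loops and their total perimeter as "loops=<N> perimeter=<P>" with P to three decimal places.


Straddling triangles (20 of 64):
  (v19,v22,v23) [++-] → (-0.98, -0.98, -1.102)–(-1.36299, -0.98, -0.5748)  len=0.6516
  (v19,v23,v20) [+-+] → (-1.36299, -0.98, -0.5748)–(-1.36299, -0.98, -0.32591)  len=0.2489
  (v20,v23,v24) [+--] → (-1.36299, -0.98, -0.32591)–(-1.36299, -0.98, 0.5748)  len=0.9007
  (v20,v24,v21) [+-+] → (-1.36299, -0.98, 0.5748)–(-1.2167, -0.98, 0.776146)  len=0.2489
  (v21,v24,v25) [+-+] → (-1.2167, -0.98, 0.776146)–(-0.98, -0.98, 1.102)  len=0.4028
  (v22,v0,v26) [++-] → (0, -0.98, -1.54161)–(-0.273555, -0.98, -1.5048)  len=0.2760
  (v22,v26,v23) [+--] → (-0.273555, -0.98, -1.5048)–(-0.98, -0.98, -1.102)  len=0.8132
  (v24,v28,v25) [--+] → (-0.612487, -0.98, 1.31159)–(-0.98, -0.98, 1.102)  len=0.4231
  (v25,v28,v29) [+--] → (-0.612487, -0.98, 1.31159)–(-0.273555, -0.98, 1.5048)  len=0.3901
  (v25,v29,v5) [+-+] → (-0.273555, -0.98, 1.5048)–(0, -0.98, 1.54161)  len=0.2760
  (v26,v0,v30) [-++] → (0, -0.98, -1.54161)–(0.273555, -0.98, -1.5048)  len=0.2760
  (v26,v30,v27) [-+-] → (0.273555, -0.98, -1.5048)–(0.612487, -0.98, -1.31159)  len=0.3901
  (v27,v30,v31) [-+-] → (0.612487, -0.98, -1.31159)–(0.98, -0.98, -1.102)  len=0.4231
  (v29,v32,v33) [--+] → (0.98, -0.98, 1.102)–(0.273555, -0.98, 1.5048)  len=0.8132
  (v29,v33,v5) [-++] → (0.273555, -0.98, 1.5048)–(0, -0.98, 1.54161)  len=0.2760
  (v30,v1,v31) [++-] → (1.2167, -0.98, -0.776146)–(0.98, -0.98, -1.102)  len=0.4028
  (v31,v1,v2) [-++] → (1.2167, -0.98, -0.776146)–(1.36299, -0.98, -0.5748)  len=0.2489
  (v31,v2,v32) [-+-] → (1.36299, -0.98, -0.5748)–(1.36299, -0.98, 0.32591)  len=0.9007
  (v32,v2,v3) [-++] → (1.36299, -0.98, 0.32591)–(1.36299, -0.98, 0.5748)  len=0.2489
  (v32,v3,v33) [-++] → (1.36299, -0.98, 0.5748)–(0.98, -0.98, 1.102)  len=0.6516

Chained into 1 loop(s):
  loop 1: 20 segments, perimeter = 9.2626
Total perimeter = 9.263

loops=1 perimeter=9.263


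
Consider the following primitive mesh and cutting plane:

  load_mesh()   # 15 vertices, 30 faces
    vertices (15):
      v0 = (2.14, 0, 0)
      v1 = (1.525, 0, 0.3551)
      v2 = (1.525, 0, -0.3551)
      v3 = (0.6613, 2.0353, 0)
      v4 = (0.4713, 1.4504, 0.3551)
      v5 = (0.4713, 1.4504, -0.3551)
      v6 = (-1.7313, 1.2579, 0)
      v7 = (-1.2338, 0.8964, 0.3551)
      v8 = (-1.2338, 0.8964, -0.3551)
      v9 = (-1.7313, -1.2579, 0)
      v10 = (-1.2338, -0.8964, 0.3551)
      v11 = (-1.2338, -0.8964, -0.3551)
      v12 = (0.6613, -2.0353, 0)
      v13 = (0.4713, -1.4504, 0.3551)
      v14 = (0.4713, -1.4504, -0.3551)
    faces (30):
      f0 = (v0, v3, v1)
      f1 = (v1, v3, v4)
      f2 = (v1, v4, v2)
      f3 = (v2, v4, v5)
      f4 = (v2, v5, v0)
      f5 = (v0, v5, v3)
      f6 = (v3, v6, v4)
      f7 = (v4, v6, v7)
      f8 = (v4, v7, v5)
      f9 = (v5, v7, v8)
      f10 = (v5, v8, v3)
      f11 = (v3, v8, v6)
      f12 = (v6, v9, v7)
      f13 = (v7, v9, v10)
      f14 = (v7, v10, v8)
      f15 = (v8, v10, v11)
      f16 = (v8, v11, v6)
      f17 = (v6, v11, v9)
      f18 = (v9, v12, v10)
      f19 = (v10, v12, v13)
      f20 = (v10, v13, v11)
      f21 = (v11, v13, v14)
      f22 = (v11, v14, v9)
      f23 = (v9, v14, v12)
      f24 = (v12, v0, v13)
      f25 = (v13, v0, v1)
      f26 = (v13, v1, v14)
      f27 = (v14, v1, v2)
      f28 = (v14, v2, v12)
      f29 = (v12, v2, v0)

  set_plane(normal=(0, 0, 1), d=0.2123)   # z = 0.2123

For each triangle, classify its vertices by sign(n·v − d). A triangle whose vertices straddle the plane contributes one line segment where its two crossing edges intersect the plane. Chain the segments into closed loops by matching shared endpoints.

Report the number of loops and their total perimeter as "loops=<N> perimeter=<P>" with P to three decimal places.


Straddling triangles (20 of 30):
  (v0,v3,v1) [--+] → (1.17767, 0.818476, 0.2123)–(1.77232, 0, 0.2123)  len=1.0117
  (v1,v3,v4) [+-+] → (1.17767, 0.818476, 0.2123)–(0.547707, 1.68561, 0.2123)  len=1.0718
  (v1,v4,v2) [++-] → (0.683168, 1.15877, 0.2123)–(1.525, 0, 0.2123)  len=1.4323
  (v2,v4,v5) [-+-] → (0.683168, 1.15877, 0.2123)–(0.4713, 1.4504, 0.2123)  len=0.3605
  (v3,v6,v4) [--+] → (-0.414454, 1.37299, 0.2123)–(0.547707, 1.68561, 0.2123)  len=1.0117
  (v4,v6,v7) [+-+] → (-0.414454, 1.37299, 0.2123)–(-1.43386, 1.04177, 0.2123)  len=1.0719
  (v4,v7,v5) [++-] → (-0.890955, 1.00779, 0.2123)–(0.4713, 1.4504, 0.2123)  len=1.4324
  (v5,v7,v8) [-+-] → (-0.890955, 1.00779, 0.2123)–(-1.2338, 0.8964, 0.2123)  len=0.3605
  (v6,v9,v7) [--+] → (-1.43386, 0.0300693, 0.2123)–(-1.43386, 1.04177, 0.2123)  len=1.0117
  (v7,v9,v10) [+-+] → (-1.43386, 0.0300693, 0.2123)–(-1.43386, -1.04177, 0.2123)  len=1.0718
  (v7,v10,v8) [++-] → (-1.2338, -0.535921, 0.2123)–(-1.2338, 0.8964, 0.2123)  len=1.4323
  (v8,v10,v11) [-+-] → (-1.2338, -0.535921, 0.2123)–(-1.2338, -0.8964, 0.2123)  len=0.3605
  (v9,v12,v10) [--+] → (-0.471704, -1.3544, 0.2123)–(-1.43386, -1.04177, 0.2123)  len=1.0117
  (v10,v12,v13) [+-+] → (-0.471704, -1.3544, 0.2123)–(0.547707, -1.68561, 0.2123)  len=1.0719
  (v10,v13,v11) [++-] → (0.128455, -1.33901, 0.2123)–(-1.2338, -0.8964, 0.2123)  len=1.4324
  (v11,v13,v14) [-+-] → (0.128455, -1.33901, 0.2123)–(0.4713, -1.4504, 0.2123)  len=0.3605
  (v12,v0,v13) [--+] → (1.14235, -0.867136, 0.2123)–(0.547707, -1.68561, 0.2123)  len=1.0117
  (v13,v0,v1) [+-+] → (1.14235, -0.867136, 0.2123)–(1.77232, 0, 0.2123)  len=1.0718
  (v13,v1,v14) [++-] → (1.31313, -0.291632, 0.2123)–(0.4713, -1.4504, 0.2123)  len=1.4323
  (v14,v1,v2) [-+-] → (1.31313, -0.291632, 0.2123)–(1.525, 0, 0.2123)  len=0.3605

Chained into 2 loop(s):
  loop 1: 10 segments, perimeter = 10.4176
  loop 2: 10 segments, perimeter = 8.9640
Total perimeter = 19.382

loops=2 perimeter=19.382


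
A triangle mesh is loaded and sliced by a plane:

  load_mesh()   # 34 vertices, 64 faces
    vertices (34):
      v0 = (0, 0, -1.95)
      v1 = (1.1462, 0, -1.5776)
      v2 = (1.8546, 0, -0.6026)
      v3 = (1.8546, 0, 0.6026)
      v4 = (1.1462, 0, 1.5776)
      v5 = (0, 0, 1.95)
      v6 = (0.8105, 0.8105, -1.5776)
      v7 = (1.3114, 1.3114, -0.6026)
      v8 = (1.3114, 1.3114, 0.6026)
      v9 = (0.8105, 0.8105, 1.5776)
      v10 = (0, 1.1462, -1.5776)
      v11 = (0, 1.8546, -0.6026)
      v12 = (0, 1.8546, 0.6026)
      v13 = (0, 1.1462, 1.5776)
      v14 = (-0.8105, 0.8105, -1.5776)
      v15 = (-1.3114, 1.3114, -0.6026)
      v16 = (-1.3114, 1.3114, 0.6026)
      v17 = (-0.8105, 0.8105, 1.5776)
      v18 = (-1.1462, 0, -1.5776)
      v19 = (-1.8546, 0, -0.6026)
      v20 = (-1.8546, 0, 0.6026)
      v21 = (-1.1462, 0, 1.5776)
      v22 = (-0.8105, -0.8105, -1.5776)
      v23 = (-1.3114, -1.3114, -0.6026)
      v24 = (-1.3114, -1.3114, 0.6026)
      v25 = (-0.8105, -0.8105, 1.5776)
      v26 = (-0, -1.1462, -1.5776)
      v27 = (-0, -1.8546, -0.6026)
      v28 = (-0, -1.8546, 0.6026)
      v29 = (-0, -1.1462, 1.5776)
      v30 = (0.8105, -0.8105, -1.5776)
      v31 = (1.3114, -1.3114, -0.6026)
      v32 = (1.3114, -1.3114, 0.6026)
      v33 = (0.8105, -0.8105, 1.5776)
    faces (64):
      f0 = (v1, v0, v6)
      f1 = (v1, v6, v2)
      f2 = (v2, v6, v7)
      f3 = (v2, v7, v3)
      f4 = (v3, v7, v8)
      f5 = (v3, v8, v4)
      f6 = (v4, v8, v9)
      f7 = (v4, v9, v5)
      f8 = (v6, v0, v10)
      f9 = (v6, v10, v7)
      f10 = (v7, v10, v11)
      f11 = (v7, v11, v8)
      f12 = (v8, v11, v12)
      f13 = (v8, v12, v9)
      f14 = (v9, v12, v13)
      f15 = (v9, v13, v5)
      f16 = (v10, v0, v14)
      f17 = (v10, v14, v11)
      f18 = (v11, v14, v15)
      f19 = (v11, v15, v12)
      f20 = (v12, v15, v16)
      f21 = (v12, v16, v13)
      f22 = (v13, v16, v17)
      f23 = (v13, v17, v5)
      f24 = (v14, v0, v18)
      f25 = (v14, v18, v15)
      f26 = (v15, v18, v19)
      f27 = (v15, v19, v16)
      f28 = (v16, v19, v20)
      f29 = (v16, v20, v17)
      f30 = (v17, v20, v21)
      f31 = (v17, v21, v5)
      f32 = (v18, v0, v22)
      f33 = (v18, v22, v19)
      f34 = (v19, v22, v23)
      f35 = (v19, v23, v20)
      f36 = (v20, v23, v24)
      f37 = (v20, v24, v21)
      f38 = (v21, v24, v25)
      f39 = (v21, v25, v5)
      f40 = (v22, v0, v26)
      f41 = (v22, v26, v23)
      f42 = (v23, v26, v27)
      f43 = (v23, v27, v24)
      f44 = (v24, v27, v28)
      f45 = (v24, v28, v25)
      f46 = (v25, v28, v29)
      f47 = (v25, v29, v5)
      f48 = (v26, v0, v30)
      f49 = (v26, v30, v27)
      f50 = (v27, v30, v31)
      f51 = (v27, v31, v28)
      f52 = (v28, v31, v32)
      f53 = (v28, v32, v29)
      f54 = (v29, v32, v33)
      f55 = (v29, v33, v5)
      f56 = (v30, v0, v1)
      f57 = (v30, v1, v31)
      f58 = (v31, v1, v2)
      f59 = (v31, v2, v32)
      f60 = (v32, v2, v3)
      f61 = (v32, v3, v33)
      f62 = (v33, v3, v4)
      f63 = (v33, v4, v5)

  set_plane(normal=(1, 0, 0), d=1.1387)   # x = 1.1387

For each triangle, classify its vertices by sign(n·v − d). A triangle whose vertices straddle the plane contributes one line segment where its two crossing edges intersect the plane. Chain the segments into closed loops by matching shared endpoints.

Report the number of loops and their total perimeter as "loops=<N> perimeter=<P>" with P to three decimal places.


loops=1 perimeter=9.305

Straddling triangles (20 of 64):
  (v1,v0,v6) [+--] → (1.1387, 0, -1.58004)–(1.1387, 0.0181077, -1.5776)  len=0.0183
  (v1,v6,v2) [+-+] → (1.1387, 0.0181077, -1.5776)–(1.1387, 0.555729, -1.27112)  len=0.6188
  (v2,v6,v7) [+-+] → (1.1387, 0.555729, -1.27112)–(1.1387, 1.1387, -0.93876)  len=0.6711
  (v4,v8,v9) [++-] → (1.1387, 1.1387, 0.93876)–(1.1387, 0.0181077, 1.5776)  len=1.2899
  (v4,v9,v5) [+--] → (1.1387, 0.0181077, 1.5776)–(1.1387, 0, 1.58004)  len=0.0183
  (v6,v10,v7) [--+] → (1.1387, 1.28964, -0.730999)–(1.1387, 1.1387, -0.93876)  len=0.2568
  (v7,v10,v11) [+--] → (1.1387, 1.28964, -0.730999)–(1.1387, 1.38293, -0.6026)  len=0.1587
  (v7,v11,v8) [+-+] → (1.1387, 1.38293, -0.6026)–(1.1387, 1.38293, 0.443886)  len=1.0465
  (v8,v11,v12) [+--] → (1.1387, 1.38293, 0.443886)–(1.1387, 1.38293, 0.6026)  len=0.1587
  (v8,v12,v9) [+--] → (1.1387, 1.38293, 0.6026)–(1.1387, 1.1387, 0.93876)  len=0.4155
  (v27,v30,v31) [--+] → (1.1387, -1.1387, -0.93876)–(1.1387, -1.38293, -0.6026)  len=0.4155
  (v27,v31,v28) [-+-] → (1.1387, -1.38293, -0.6026)–(1.1387, -1.38293, -0.443886)  len=0.1587
  (v28,v31,v32) [-++] → (1.1387, -1.38293, -0.443886)–(1.1387, -1.38293, 0.6026)  len=1.0465
  (v28,v32,v29) [-+-] → (1.1387, -1.38293, 0.6026)–(1.1387, -1.28964, 0.730999)  len=0.1587
  (v29,v32,v33) [-+-] → (1.1387, -1.28964, 0.730999)–(1.1387, -1.1387, 0.93876)  len=0.2568
  (v30,v0,v1) [--+] → (1.1387, 0, -1.58004)–(1.1387, -0.0181077, -1.5776)  len=0.0183
  (v30,v1,v31) [-++] → (1.1387, -0.0181077, -1.5776)–(1.1387, -1.1387, -0.93876)  len=1.2899
  (v32,v3,v33) [++-] → (1.1387, -0.555729, 1.27112)–(1.1387, -1.1387, 0.93876)  len=0.6711
  (v33,v3,v4) [-++] → (1.1387, -0.555729, 1.27112)–(1.1387, -0.0181077, 1.5776)  len=0.6188
  (v33,v4,v5) [-+-] → (1.1387, -0.0181077, 1.5776)–(1.1387, 0, 1.58004)  len=0.0183

Chained into 1 loop(s):
  loop 1: 20 segments, perimeter = 9.3052
Total perimeter = 9.305
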